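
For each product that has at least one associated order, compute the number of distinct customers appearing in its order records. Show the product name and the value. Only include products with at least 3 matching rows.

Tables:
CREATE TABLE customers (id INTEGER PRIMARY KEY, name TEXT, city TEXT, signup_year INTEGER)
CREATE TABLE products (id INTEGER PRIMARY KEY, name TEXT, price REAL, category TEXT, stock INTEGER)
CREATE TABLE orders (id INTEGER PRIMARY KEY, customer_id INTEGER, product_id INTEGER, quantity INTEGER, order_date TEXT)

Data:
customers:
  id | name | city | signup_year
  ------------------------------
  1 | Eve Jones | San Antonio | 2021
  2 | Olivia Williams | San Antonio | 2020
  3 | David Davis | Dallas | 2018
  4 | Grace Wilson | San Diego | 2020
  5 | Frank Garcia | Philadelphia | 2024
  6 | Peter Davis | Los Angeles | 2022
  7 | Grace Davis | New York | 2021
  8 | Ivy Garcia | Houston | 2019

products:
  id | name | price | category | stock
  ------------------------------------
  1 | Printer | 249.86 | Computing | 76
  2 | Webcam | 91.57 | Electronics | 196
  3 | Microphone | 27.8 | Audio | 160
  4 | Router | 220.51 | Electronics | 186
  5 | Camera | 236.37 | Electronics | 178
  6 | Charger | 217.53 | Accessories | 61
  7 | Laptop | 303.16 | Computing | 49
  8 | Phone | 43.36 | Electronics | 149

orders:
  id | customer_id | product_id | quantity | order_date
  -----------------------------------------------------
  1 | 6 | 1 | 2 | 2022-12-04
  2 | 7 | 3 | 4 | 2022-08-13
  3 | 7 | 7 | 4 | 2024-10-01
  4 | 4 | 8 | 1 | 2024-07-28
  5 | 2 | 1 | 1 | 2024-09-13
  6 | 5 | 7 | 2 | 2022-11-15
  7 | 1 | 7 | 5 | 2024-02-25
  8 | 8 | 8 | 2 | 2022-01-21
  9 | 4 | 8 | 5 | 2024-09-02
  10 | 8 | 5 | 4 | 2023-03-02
SELECT p.name, COUNT(DISTINCT c.customer_id) AS distinct_customer_count FROM orders c JOIN products p ON c.product_id = p.id GROUP BY p.id, p.name HAVING COUNT(*) >= 3

Execution result:
name | distinct_customer_count
Laptop | 3
Phone | 2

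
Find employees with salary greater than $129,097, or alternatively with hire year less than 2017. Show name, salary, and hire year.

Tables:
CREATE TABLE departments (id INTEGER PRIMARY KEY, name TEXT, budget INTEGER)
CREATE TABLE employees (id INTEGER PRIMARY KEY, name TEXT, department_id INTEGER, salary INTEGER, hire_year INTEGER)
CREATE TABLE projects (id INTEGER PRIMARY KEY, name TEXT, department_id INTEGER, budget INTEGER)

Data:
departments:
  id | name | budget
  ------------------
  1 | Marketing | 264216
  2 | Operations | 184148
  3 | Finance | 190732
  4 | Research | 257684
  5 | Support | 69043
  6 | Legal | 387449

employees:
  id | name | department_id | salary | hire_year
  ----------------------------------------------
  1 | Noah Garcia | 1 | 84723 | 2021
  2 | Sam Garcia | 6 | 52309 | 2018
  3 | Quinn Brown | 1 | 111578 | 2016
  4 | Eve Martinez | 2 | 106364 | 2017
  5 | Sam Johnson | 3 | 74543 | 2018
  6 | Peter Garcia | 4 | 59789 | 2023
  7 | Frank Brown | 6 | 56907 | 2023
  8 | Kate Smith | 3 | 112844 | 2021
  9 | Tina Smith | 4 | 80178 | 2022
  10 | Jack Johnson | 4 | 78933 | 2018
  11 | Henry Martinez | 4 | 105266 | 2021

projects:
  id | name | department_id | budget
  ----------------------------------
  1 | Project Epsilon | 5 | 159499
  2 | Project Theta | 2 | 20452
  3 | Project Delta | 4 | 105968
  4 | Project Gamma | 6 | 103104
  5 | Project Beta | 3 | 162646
SELECT name, salary, hire_year FROM employees WHERE salary > 129097 OR hire_year < 2017

Execution result:
name | salary | hire_year
Quinn Brown | 111578 | 2016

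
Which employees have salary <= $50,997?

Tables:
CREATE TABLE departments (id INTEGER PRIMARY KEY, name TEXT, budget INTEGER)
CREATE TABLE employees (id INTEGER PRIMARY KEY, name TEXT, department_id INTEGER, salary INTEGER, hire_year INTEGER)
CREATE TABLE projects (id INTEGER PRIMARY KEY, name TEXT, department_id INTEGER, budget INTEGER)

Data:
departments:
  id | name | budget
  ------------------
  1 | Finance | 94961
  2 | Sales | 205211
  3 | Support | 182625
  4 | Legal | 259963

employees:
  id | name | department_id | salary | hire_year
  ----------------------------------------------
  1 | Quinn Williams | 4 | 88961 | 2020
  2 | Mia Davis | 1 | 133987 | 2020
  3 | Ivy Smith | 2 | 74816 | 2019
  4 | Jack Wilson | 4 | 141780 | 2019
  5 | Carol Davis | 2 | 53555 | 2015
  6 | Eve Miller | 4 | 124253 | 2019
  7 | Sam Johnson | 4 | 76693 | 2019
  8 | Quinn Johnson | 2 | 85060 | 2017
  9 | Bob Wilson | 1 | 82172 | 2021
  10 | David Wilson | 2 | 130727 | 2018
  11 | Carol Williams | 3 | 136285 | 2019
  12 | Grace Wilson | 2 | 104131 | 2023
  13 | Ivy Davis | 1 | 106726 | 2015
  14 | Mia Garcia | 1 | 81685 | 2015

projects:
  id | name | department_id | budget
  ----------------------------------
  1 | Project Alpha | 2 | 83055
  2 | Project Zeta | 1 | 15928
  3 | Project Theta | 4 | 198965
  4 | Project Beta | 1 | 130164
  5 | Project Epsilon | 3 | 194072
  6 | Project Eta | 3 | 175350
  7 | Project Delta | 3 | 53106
SELECT name, salary FROM employees WHERE salary <= 50997

Execution result:
(no rows)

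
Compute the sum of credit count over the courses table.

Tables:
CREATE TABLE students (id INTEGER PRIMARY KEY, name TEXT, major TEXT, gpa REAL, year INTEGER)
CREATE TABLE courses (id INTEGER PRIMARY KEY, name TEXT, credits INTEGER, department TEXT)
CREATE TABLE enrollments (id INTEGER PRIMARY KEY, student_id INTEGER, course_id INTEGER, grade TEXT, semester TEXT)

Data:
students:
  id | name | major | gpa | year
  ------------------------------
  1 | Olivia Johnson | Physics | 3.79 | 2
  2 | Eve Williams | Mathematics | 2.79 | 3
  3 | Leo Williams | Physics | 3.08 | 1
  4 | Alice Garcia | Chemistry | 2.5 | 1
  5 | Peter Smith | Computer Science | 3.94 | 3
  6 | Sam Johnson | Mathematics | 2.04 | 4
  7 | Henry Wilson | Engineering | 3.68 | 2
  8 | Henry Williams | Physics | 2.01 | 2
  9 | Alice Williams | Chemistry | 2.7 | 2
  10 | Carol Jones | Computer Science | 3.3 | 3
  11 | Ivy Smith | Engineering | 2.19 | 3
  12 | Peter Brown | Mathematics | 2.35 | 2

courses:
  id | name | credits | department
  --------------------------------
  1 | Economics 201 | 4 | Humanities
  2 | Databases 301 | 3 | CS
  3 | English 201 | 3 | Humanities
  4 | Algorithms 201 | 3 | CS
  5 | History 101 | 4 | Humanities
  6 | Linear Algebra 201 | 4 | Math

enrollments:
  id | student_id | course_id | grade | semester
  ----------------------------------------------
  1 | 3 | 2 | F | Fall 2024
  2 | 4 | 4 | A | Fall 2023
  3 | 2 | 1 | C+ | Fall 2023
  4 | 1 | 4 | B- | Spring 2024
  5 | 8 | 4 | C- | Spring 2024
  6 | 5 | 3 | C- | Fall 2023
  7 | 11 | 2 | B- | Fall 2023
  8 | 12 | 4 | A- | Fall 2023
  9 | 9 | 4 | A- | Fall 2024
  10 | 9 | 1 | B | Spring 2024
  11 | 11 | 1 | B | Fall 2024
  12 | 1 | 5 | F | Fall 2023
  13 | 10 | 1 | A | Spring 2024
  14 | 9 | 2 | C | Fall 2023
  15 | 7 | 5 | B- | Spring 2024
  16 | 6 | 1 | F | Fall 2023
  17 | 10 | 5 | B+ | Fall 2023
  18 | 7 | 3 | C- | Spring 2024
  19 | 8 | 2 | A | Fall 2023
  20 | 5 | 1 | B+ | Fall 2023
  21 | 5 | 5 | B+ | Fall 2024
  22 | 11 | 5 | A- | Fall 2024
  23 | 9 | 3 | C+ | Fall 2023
SELECT SUM(credits) FROM courses

Execution result:
21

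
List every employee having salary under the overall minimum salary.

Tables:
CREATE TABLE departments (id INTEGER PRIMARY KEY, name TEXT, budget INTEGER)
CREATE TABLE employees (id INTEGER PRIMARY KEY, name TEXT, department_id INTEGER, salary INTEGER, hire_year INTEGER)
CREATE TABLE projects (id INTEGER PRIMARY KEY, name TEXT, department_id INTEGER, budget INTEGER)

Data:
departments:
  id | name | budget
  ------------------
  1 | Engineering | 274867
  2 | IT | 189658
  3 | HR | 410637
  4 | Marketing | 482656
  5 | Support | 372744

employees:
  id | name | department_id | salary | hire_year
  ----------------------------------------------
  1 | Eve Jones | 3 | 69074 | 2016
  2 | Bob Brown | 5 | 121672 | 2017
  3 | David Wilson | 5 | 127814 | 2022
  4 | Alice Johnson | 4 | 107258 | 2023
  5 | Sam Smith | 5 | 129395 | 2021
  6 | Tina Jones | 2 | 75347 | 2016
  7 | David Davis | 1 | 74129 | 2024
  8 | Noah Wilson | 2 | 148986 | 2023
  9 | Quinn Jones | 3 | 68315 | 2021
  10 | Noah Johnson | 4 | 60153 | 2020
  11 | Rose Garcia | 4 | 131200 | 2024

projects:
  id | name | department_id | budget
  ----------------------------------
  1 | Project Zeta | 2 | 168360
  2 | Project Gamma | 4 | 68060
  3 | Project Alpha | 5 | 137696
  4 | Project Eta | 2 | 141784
SELECT name, salary FROM employees WHERE salary < (SELECT MIN(salary) FROM employees)

Execution result:
(no rows)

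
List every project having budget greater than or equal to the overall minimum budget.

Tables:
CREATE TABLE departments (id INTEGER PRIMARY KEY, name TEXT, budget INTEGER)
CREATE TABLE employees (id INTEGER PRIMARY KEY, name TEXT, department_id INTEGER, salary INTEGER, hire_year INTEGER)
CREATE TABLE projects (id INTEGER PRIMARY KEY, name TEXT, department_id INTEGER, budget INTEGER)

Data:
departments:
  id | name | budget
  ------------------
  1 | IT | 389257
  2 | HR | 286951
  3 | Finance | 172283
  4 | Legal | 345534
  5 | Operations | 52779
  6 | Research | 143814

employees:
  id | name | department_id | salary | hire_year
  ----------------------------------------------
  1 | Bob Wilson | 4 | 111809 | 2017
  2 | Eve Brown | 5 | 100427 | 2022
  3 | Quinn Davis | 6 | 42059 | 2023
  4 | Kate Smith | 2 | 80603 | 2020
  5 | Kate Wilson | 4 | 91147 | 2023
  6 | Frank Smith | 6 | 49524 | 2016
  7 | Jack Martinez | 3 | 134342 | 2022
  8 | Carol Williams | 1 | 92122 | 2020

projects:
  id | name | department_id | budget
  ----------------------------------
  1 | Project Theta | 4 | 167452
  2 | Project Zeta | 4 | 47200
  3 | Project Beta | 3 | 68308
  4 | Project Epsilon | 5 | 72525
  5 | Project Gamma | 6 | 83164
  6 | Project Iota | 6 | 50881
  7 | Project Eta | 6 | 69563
SELECT name, budget FROM projects WHERE budget >= (SELECT MIN(budget) FROM projects)

Execution result:
name | budget
Project Theta | 167452
Project Zeta | 47200
Project Beta | 68308
Project Epsilon | 72525
Project Gamma | 83164
Project Iota | 50881
Project Eta | 69563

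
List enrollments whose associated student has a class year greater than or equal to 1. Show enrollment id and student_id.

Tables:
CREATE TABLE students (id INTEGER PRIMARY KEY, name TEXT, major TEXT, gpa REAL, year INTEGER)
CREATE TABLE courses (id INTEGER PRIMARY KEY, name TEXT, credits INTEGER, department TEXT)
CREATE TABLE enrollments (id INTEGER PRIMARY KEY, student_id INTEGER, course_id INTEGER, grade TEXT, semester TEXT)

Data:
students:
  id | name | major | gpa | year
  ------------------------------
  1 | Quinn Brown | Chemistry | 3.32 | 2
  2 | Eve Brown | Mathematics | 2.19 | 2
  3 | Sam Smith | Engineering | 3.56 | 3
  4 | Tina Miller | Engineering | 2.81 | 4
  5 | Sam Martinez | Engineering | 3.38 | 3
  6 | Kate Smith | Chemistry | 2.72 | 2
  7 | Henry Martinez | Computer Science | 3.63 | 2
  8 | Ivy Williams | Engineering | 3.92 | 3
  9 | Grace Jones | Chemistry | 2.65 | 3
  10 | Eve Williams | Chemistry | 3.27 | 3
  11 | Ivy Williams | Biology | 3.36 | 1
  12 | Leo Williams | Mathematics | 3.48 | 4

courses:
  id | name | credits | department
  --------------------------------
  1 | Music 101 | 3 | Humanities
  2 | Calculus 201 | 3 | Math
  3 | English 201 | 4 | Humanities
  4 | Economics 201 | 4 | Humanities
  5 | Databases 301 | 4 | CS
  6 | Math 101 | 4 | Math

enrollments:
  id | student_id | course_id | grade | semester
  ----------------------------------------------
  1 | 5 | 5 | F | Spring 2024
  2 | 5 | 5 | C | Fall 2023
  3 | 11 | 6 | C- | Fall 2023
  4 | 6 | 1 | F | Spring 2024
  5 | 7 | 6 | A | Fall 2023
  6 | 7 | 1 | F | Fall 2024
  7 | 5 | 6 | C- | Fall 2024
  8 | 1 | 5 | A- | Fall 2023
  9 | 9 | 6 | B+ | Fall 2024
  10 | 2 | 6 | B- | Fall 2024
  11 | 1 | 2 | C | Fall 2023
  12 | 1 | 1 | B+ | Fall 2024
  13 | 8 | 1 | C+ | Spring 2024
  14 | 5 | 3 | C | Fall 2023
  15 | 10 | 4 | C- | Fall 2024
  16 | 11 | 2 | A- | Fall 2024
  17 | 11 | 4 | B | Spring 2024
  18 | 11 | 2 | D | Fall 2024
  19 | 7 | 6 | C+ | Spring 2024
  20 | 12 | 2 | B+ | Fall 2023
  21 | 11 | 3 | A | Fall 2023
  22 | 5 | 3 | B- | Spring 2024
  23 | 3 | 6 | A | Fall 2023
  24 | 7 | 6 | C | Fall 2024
SELECT id, student_id FROM enrollments WHERE student_id IN (SELECT id FROM students WHERE year >= 1)

Execution result:
id | student_id
1 | 5
2 | 5
3 | 11
4 | 6
5 | 7
6 | 7
7 | 5
8 | 1
9 | 9
10 | 2
11 | 1
12 | 1
13 | 8
14 | 5
15 | 10
16 | 11
17 | 11
18 | 11
19 | 7
20 | 12
21 | 11
22 | 5
23 | 3
24 | 7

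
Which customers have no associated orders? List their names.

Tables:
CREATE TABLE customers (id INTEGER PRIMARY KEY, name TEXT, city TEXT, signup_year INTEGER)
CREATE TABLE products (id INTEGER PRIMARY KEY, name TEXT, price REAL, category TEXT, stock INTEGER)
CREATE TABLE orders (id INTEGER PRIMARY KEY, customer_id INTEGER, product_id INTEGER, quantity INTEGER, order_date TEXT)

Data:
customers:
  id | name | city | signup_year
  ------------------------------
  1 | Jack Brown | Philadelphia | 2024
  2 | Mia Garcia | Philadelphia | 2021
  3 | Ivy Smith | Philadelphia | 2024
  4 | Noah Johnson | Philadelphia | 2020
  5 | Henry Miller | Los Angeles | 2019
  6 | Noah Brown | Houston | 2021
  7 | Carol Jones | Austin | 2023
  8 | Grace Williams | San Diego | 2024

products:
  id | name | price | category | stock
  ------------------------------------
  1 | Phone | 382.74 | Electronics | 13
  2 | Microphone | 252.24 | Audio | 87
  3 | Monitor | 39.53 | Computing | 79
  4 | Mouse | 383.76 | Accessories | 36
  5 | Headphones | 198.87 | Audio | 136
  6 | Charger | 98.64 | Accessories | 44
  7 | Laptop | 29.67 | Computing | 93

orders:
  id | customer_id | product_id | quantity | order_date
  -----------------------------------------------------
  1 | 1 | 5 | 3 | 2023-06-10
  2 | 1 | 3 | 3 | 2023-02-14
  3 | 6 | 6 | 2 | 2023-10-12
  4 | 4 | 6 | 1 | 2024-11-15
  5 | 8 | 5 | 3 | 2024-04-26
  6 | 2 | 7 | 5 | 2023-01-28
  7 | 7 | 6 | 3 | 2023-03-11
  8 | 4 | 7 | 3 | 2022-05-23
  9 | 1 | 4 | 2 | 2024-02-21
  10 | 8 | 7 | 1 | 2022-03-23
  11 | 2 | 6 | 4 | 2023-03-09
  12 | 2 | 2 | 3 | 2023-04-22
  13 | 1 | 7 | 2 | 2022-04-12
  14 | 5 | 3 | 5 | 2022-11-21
SELECT p.name FROM customers p LEFT JOIN orders c ON c.customer_id = p.id WHERE c.id IS NULL

Execution result:
Ivy Smith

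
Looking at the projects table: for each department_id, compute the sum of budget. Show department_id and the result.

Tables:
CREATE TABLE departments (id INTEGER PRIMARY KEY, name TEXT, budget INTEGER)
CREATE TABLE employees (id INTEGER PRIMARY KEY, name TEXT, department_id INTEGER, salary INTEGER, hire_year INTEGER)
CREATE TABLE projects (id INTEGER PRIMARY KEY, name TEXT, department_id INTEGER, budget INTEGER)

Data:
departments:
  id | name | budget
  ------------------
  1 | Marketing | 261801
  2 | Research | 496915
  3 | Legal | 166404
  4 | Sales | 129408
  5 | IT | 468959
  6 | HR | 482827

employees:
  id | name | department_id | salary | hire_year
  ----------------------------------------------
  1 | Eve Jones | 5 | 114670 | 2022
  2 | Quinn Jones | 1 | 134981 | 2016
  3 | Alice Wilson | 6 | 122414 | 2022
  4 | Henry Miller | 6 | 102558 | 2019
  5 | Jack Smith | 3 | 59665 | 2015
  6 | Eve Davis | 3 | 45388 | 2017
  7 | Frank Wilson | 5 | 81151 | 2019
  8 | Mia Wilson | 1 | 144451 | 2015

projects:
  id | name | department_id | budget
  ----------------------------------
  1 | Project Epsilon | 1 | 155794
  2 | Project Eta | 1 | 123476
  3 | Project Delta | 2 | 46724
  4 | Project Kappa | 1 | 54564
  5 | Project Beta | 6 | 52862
SELECT department_id, SUM(budget) AS sum_budget FROM projects GROUP BY department_id

Execution result:
department_id | sum_budget
1 | 333834
2 | 46724
6 | 52862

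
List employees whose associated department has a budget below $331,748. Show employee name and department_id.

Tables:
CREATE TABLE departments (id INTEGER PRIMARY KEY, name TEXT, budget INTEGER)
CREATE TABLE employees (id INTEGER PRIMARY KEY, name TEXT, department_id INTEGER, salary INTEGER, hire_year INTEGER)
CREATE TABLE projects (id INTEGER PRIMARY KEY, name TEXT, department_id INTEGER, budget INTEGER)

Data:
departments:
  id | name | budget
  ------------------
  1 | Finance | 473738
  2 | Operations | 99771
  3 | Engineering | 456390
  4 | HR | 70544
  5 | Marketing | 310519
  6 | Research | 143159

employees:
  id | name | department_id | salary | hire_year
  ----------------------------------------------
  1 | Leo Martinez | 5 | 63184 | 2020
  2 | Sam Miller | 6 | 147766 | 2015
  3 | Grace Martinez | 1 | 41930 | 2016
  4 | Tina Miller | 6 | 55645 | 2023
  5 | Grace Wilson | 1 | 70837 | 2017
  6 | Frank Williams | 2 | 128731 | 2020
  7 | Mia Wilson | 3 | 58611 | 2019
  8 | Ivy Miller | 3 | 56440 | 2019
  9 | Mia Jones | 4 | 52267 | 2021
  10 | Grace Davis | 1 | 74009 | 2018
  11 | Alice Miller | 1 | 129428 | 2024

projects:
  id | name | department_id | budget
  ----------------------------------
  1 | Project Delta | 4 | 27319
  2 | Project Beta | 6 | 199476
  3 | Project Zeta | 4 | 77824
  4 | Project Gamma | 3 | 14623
SELECT name, department_id FROM employees WHERE department_id IN (SELECT id FROM departments WHERE budget < 331748)

Execution result:
name | department_id
Leo Martinez | 5
Sam Miller | 6
Tina Miller | 6
Frank Williams | 2
Mia Jones | 4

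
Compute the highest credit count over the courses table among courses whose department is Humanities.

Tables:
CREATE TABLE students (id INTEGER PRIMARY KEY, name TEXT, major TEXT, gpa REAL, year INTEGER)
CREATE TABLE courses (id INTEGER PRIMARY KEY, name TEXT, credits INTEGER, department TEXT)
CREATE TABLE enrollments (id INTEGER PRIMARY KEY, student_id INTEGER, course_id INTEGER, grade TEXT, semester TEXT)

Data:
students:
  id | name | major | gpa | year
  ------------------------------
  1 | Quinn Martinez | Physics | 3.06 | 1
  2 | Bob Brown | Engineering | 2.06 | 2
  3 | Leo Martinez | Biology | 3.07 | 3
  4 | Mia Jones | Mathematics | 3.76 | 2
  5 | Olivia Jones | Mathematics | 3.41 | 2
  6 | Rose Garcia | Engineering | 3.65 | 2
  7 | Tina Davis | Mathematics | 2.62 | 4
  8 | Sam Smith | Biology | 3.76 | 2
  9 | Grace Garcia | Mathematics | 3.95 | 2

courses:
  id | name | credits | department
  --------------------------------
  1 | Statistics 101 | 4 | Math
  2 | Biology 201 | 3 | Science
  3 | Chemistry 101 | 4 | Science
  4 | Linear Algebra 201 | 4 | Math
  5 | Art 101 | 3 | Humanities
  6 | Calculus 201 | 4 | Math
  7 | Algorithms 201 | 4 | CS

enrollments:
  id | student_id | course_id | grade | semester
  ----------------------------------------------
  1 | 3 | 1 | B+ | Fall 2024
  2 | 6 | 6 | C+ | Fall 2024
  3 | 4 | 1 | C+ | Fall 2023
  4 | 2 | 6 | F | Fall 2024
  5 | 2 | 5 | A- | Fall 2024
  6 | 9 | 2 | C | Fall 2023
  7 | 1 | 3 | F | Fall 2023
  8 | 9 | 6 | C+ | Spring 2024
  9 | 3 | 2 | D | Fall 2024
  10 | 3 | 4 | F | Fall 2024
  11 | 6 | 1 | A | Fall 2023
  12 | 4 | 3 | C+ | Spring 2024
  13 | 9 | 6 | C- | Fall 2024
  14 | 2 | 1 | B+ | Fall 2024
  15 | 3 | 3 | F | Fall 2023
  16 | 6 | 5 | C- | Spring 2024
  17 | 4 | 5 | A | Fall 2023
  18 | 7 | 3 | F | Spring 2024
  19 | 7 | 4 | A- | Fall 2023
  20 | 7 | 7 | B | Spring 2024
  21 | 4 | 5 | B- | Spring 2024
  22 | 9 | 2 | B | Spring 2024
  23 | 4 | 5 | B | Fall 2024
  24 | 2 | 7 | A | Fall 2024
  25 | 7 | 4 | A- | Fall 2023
SELECT MAX(credits) FROM courses WHERE department = 'Humanities'

Execution result:
3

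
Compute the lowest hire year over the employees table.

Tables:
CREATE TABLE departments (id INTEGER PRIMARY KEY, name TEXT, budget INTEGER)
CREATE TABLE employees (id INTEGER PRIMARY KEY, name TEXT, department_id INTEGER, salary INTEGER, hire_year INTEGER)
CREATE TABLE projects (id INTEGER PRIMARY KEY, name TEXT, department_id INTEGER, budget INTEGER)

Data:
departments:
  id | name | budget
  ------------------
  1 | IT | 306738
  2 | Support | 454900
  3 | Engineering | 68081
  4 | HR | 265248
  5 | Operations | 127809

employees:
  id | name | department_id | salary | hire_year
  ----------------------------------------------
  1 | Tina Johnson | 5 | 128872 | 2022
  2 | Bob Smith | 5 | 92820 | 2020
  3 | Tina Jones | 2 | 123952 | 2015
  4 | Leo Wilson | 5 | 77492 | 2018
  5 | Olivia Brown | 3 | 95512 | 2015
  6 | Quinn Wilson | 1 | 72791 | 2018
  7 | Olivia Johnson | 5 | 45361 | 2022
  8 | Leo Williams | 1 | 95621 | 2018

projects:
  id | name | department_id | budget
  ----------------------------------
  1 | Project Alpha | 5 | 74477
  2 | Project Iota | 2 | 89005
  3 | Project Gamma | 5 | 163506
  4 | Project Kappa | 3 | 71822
SELECT MIN(hire_year) FROM employees

Execution result:
2015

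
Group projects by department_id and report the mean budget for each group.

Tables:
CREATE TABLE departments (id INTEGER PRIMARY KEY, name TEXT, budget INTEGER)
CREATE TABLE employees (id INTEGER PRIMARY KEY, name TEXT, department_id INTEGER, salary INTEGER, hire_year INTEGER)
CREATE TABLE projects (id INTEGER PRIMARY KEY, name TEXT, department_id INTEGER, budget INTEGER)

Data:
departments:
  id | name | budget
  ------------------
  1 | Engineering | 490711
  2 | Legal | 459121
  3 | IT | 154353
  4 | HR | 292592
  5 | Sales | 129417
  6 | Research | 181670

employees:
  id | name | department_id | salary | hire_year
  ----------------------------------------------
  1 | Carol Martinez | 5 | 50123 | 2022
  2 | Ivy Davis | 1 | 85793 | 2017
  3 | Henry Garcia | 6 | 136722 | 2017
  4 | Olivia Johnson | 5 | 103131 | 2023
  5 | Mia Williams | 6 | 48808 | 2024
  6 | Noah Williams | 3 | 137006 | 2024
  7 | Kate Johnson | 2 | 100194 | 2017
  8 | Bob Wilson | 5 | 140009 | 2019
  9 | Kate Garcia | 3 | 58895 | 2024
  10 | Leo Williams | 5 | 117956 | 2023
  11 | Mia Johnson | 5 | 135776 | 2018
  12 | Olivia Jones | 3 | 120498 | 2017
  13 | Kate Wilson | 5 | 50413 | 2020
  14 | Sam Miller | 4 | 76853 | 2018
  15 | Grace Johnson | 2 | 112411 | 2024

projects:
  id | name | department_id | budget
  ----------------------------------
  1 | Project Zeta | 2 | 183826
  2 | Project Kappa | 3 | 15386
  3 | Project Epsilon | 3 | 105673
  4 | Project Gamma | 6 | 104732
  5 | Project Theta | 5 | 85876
SELECT department_id, AVG(budget) AS avg_budget FROM projects GROUP BY department_id

Execution result:
department_id | avg_budget
2 | 183826.00
3 | 60529.50
5 | 85876.00
6 | 104732.00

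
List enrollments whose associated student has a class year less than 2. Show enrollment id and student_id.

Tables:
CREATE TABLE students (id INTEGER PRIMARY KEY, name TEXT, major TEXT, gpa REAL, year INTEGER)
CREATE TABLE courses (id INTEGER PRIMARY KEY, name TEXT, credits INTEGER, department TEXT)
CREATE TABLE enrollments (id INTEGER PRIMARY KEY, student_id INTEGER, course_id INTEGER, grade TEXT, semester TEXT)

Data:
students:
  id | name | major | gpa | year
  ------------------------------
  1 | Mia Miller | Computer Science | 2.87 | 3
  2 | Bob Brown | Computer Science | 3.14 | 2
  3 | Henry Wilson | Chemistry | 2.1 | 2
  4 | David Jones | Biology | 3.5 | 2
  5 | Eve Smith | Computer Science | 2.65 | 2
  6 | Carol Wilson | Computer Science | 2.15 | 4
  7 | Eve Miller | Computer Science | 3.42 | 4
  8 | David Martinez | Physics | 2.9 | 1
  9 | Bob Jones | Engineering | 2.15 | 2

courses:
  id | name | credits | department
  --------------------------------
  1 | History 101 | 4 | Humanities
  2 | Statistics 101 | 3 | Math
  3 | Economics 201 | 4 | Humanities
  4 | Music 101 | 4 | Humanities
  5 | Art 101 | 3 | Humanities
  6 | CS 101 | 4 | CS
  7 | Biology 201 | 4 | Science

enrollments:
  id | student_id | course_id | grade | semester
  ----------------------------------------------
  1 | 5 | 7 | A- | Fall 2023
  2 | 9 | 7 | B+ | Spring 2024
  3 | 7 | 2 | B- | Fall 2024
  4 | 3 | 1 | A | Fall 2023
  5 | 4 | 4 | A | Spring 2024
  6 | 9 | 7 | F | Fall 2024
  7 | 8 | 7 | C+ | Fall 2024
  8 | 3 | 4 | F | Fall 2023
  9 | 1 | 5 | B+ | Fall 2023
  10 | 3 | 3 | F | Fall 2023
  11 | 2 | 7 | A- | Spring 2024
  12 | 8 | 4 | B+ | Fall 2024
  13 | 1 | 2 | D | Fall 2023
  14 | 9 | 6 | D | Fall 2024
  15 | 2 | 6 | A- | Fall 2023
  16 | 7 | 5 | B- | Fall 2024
SELECT id, student_id FROM enrollments WHERE student_id IN (SELECT id FROM students WHERE year < 2)

Execution result:
id | student_id
7 | 8
12 | 8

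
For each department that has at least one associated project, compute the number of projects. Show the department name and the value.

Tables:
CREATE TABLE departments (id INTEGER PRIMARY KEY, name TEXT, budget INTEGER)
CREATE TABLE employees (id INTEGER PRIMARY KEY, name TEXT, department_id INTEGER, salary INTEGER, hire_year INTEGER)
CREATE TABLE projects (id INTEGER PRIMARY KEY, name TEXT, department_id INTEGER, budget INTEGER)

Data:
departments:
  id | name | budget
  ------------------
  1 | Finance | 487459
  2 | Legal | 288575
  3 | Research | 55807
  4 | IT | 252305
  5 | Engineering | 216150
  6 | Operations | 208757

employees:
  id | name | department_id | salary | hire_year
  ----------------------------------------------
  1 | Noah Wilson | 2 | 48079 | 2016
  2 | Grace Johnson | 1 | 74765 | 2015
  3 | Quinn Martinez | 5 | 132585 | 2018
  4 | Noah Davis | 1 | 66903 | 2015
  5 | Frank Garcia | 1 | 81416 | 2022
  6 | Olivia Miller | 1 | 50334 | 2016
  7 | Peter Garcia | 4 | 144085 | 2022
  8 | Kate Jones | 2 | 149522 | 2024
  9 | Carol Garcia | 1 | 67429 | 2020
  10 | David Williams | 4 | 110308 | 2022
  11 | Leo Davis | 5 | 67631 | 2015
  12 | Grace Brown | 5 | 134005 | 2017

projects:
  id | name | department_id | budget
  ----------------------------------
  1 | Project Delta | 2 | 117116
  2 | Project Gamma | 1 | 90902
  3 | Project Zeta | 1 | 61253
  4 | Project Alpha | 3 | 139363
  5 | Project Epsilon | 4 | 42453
SELECT p.name, COUNT(*) AS n FROM projects c JOIN departments p ON c.department_id = p.id GROUP BY p.id, p.name

Execution result:
name | n
Finance | 2
Legal | 1
Research | 1
IT | 1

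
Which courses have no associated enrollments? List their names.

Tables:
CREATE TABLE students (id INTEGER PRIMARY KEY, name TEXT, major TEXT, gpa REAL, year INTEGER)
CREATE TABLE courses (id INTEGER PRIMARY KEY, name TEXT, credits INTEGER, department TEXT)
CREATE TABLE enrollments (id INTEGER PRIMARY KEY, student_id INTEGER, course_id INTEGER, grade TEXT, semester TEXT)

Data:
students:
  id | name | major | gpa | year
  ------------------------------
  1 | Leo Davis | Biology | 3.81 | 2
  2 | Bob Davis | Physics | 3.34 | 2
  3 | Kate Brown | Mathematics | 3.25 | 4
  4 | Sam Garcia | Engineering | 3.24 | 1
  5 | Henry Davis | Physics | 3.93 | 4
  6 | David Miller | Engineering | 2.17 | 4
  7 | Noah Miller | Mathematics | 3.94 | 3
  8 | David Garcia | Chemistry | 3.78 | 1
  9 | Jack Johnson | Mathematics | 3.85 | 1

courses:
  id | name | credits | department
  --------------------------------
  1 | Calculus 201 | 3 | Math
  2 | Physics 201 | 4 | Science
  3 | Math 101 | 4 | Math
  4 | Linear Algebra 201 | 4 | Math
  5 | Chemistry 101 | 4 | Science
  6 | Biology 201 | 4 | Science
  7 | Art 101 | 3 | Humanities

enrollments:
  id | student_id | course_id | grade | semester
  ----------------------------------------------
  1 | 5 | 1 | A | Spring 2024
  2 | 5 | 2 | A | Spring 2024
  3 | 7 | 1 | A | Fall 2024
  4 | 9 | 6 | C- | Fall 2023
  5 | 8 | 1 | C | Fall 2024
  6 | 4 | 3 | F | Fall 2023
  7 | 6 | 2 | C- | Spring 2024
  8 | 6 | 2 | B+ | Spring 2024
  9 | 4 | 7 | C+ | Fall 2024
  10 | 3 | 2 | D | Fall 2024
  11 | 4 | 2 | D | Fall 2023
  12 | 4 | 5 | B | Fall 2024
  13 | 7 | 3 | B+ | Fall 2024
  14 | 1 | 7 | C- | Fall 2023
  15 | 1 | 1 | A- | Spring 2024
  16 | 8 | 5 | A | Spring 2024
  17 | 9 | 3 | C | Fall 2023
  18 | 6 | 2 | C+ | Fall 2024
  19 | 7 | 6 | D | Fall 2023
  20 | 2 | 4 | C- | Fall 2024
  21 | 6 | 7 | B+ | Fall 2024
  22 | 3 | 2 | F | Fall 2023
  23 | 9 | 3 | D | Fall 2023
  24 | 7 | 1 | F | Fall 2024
SELECT p.name FROM courses p LEFT JOIN enrollments c ON c.course_id = p.id WHERE c.id IS NULL

Execution result:
(no rows)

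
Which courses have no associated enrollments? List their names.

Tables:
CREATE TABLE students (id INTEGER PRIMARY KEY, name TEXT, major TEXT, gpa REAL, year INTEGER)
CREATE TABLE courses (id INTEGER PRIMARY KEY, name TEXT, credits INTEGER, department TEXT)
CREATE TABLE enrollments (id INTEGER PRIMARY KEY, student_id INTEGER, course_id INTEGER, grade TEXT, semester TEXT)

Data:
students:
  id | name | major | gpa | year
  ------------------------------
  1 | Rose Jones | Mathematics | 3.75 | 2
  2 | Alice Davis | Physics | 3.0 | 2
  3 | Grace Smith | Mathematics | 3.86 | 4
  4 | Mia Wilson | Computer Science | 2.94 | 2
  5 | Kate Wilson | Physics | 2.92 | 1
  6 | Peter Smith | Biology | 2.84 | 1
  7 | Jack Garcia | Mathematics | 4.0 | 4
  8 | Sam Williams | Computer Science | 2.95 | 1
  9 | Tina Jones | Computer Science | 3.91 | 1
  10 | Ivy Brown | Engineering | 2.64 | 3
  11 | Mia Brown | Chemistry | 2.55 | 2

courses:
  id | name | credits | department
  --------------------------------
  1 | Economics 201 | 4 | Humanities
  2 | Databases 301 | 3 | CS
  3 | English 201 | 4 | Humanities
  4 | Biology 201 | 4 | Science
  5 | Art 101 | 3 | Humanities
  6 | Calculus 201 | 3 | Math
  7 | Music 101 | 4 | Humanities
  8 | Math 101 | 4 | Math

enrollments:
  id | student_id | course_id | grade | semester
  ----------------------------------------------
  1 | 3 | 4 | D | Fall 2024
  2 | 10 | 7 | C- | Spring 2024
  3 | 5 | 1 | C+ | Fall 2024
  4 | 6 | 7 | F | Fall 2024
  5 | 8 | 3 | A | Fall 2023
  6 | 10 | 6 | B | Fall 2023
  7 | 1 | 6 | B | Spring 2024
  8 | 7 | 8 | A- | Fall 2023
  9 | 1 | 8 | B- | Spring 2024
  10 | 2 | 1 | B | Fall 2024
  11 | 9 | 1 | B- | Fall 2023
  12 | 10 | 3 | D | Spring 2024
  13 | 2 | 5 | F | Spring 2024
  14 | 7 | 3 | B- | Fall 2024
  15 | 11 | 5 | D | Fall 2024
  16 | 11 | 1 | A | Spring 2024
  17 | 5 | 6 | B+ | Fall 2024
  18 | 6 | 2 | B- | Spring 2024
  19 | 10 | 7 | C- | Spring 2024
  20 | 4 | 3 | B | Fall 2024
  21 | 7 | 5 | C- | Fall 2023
SELECT p.name FROM courses p LEFT JOIN enrollments c ON c.course_id = p.id WHERE c.id IS NULL

Execution result:
(no rows)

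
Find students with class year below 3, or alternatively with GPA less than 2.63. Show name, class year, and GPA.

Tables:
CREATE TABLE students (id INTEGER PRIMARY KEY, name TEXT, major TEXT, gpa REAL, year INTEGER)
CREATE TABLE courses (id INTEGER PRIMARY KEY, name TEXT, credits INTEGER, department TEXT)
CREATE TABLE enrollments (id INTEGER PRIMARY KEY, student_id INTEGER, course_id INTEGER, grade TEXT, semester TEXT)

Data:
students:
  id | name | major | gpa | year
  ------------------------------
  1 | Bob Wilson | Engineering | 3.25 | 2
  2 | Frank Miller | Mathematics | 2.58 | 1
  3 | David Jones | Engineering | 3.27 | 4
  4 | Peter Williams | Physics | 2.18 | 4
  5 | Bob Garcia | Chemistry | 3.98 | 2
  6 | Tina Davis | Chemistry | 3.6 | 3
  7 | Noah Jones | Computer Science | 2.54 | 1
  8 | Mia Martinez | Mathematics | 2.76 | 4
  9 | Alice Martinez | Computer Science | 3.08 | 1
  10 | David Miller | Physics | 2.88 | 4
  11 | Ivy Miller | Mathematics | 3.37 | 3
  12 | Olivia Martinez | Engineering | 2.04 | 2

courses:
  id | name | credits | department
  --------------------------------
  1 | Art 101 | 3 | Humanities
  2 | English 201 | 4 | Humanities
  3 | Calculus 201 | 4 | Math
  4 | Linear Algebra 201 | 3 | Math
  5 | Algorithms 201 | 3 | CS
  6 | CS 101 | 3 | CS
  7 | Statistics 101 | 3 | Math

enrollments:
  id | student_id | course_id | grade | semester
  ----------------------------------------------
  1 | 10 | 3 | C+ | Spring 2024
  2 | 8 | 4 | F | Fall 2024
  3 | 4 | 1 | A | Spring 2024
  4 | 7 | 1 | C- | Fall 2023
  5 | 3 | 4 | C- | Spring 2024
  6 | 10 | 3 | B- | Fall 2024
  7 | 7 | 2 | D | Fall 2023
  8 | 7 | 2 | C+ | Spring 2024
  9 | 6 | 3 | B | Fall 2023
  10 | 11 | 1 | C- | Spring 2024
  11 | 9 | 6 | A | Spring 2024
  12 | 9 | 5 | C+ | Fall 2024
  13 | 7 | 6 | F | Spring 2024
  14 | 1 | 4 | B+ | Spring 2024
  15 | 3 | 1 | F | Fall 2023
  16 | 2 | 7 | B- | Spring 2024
SELECT name, year, gpa FROM students WHERE year < 3 OR gpa < 2.63

Execution result:
name | year | gpa
Bob Wilson | 2 | 3.25
Frank Miller | 1 | 2.58
Peter Williams | 4 | 2.18
Bob Garcia | 2 | 3.98
Noah Jones | 1 | 2.54
Alice Martinez | 1 | 3.08
Olivia Martinez | 2 | 2.04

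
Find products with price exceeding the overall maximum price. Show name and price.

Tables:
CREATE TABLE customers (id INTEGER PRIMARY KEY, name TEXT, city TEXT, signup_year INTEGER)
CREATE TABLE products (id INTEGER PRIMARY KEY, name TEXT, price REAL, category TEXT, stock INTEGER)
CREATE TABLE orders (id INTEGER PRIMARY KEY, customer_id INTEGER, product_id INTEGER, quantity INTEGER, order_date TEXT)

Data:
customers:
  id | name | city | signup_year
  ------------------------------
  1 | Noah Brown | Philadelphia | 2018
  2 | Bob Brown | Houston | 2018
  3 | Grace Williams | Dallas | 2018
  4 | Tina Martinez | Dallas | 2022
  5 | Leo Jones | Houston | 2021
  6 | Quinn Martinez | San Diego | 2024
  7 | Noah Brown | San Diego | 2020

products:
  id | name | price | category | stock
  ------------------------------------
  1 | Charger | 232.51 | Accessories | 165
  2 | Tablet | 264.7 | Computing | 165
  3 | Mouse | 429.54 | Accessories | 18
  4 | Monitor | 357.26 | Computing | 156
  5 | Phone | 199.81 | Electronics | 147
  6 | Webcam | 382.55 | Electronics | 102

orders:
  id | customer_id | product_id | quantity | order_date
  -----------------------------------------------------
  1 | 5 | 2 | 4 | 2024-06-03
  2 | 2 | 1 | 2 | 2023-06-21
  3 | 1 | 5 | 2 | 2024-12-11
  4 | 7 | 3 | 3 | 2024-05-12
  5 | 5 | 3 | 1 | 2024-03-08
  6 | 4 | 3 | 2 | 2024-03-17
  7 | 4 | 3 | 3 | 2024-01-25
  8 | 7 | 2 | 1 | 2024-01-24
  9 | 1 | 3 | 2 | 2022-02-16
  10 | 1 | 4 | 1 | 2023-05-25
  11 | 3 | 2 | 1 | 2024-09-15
SELECT name, price FROM products WHERE price > (SELECT MAX(price) FROM products)

Execution result:
(no rows)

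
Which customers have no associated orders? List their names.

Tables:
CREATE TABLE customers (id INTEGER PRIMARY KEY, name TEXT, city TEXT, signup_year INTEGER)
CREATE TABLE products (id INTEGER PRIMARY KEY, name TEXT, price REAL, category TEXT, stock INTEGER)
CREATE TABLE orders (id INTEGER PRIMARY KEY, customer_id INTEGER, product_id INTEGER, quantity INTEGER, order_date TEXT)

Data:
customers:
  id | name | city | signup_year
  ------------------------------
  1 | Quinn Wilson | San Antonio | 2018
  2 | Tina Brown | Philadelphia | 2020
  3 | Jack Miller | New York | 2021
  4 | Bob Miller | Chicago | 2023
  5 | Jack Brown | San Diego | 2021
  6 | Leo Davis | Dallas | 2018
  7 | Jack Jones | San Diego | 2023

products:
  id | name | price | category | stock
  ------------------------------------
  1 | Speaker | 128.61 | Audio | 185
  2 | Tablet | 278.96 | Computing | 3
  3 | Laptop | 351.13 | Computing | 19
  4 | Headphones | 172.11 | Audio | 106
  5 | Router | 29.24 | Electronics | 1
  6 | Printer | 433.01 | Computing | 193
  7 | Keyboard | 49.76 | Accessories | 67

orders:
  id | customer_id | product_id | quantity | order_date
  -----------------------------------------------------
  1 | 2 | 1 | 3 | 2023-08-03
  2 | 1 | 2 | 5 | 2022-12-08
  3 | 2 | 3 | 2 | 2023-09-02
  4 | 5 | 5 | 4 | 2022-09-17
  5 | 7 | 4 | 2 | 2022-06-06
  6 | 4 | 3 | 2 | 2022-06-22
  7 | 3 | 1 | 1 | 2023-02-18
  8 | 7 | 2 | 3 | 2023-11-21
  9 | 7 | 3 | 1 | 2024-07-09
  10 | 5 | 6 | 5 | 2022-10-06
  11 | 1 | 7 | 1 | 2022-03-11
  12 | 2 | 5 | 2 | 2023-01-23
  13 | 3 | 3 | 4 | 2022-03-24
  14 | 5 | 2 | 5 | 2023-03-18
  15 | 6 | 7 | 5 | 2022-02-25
SELECT p.name FROM customers p LEFT JOIN orders c ON c.customer_id = p.id WHERE c.id IS NULL

Execution result:
(no rows)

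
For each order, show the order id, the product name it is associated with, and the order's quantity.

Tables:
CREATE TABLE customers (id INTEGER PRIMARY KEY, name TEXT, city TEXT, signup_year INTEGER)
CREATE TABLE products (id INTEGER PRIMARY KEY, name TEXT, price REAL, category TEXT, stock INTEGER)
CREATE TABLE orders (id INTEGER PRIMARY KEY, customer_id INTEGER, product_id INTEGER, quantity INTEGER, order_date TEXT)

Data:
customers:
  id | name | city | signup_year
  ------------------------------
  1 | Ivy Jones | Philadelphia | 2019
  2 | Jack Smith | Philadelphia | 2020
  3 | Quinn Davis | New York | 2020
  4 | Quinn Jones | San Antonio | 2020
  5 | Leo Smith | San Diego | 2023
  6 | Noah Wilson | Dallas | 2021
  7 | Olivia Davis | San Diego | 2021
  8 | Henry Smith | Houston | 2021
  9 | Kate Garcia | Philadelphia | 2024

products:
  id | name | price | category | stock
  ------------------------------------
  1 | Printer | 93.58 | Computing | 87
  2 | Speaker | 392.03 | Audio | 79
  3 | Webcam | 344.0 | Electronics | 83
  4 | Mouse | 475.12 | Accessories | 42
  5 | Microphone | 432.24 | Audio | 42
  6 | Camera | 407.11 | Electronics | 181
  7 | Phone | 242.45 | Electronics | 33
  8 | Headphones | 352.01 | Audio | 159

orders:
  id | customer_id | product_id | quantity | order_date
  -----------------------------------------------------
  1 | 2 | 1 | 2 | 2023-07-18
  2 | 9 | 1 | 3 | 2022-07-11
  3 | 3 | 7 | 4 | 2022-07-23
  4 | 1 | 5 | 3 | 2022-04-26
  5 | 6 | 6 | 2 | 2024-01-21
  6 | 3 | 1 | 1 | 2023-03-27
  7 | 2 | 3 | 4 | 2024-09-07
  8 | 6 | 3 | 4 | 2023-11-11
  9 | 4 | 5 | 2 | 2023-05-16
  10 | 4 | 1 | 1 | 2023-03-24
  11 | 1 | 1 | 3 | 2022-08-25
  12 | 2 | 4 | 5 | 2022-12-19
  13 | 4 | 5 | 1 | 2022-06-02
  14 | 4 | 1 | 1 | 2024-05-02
SELECT c.id, p.name AS product, c.quantity FROM orders c JOIN products p ON c.product_id = p.id

Execution result:
id | product | quantity
1 | Printer | 2
2 | Printer | 3
3 | Phone | 4
4 | Microphone | 3
5 | Camera | 2
6 | Printer | 1
7 | Webcam | 4
8 | Webcam | 4
9 | Microphone | 2
10 | Printer | 1
11 | Printer | 3
12 | Mouse | 5
13 | Microphone | 1
14 | Printer | 1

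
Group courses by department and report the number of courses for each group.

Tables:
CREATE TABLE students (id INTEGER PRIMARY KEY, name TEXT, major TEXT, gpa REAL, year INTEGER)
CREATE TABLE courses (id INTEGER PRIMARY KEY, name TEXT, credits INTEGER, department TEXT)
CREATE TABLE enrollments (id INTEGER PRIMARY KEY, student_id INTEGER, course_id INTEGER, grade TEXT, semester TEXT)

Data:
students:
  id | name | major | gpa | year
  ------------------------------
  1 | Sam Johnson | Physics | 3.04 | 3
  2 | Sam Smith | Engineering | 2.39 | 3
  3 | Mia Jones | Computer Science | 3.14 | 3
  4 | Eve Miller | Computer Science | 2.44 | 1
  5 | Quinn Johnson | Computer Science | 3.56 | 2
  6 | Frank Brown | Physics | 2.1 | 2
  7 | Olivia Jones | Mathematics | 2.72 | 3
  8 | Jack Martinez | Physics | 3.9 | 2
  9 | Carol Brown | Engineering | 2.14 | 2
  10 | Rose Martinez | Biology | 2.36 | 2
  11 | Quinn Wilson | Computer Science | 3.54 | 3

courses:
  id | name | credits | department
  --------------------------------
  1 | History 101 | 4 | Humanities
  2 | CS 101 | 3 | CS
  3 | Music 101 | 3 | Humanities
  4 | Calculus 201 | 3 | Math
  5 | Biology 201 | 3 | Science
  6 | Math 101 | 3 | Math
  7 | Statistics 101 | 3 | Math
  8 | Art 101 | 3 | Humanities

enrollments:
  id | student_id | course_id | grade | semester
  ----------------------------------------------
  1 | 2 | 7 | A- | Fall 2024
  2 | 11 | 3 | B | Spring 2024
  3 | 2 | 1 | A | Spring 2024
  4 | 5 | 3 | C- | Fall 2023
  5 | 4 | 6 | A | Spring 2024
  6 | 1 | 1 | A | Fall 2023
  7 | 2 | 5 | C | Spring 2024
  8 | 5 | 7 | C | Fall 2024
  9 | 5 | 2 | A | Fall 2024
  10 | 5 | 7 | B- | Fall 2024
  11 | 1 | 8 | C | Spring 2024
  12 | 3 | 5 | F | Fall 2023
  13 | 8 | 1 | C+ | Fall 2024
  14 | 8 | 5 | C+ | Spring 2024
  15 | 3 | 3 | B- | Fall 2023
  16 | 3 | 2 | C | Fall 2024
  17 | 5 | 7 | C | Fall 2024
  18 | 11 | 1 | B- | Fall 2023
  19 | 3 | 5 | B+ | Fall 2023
SELECT department, COUNT(*) AS n FROM courses GROUP BY department

Execution result:
department | n
CS | 1
Humanities | 3
Math | 3
Science | 1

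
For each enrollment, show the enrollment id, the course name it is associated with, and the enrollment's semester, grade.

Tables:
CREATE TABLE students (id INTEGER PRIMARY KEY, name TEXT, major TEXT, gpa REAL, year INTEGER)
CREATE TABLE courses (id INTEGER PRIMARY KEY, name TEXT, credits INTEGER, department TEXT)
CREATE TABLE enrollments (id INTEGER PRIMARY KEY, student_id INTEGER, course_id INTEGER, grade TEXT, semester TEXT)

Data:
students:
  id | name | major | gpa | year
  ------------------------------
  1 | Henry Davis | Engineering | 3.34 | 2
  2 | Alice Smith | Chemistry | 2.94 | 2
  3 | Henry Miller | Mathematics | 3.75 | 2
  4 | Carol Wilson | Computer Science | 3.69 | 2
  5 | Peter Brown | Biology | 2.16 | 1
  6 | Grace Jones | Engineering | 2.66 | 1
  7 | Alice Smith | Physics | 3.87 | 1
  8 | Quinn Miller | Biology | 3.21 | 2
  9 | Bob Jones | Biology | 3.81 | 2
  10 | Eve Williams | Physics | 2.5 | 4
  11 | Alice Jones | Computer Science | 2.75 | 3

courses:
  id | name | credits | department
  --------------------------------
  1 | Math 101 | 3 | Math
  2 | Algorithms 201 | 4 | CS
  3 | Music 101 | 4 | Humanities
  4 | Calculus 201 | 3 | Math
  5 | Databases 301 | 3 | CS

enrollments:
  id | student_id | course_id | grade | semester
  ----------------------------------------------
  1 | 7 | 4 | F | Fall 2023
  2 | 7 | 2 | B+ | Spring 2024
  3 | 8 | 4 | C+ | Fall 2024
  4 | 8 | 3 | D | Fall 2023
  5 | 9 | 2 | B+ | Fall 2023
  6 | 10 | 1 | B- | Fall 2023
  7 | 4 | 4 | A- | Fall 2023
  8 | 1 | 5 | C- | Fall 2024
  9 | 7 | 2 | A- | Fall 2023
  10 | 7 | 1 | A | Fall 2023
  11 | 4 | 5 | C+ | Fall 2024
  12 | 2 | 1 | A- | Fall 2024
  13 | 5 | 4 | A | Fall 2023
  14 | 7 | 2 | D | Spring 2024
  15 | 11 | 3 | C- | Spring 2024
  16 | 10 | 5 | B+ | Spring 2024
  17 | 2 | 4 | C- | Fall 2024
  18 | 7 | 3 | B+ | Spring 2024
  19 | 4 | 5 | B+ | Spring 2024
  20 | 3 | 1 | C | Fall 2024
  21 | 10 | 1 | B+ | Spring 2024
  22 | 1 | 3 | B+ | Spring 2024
SELECT c.id, p.name AS course, c.semester, c.grade FROM enrollments c JOIN courses p ON c.course_id = p.id

Execution result:
id | course | semester | grade
1 | Calculus 201 | Fall 2023 | F
2 | Algorithms 201 | Spring 2024 | B+
3 | Calculus 201 | Fall 2024 | C+
4 | Music 101 | Fall 2023 | D
5 | Algorithms 201 | Fall 2023 | B+
6 | Math 101 | Fall 2023 | B-
7 | Calculus 201 | Fall 2023 | A-
8 | Databases 301 | Fall 2024 | C-
9 | Algorithms 201 | Fall 2023 | A-
10 | Math 101 | Fall 2023 | A
11 | Databases 301 | Fall 2024 | C+
12 | Math 101 | Fall 2024 | A-
13 | Calculus 201 | Fall 2023 | A
14 | Algorithms 201 | Spring 2024 | D
15 | Music 101 | Spring 2024 | C-
16 | Databases 301 | Spring 2024 | B+
17 | Calculus 201 | Fall 2024 | C-
18 | Music 101 | Spring 2024 | B+
19 | Databases 301 | Spring 2024 | B+
20 | Math 101 | Fall 2024 | C
21 | Math 101 | Spring 2024 | B+
22 | Music 101 | Spring 2024 | B+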